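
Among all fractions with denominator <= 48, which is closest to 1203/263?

Expand x = 1203/263 as a continued fraction with the Euclidean algorithm:
  1203 = 4*263 + 151, so a_0 = 4.
  263 = 1*151 + 112, so a_1 = 1.
  151 = 1*112 + 39, so a_2 = 1.
  112 = 2*39 + 34, so a_3 = 2.
  39 = 1*34 + 5, so a_4 = 1.
  34 = 6*5 + 4, so a_5 = 6.
  5 = 1*4 + 1, so a_6 = 1.
  4 = 4*1 + 0, so a_7 = 4.
so x = [4; 1, 1, 2, 1, 6, 1, 4].
Convergents (p_i = a_i*p_{i-1} + p_{i-2}, q_i = a_i*q_{i-1} + q_{i-2} with p_{-2}=0, p_{-1}=1, q_{-2}=1, q_{-1}=0), until the denominator exceeds 48:
  i=0: a_0=4, p_0 = 4*1 + 0 = 4, q_0 = 4*0 + 1 = 1.
  i=1: a_1=1, p_1 = 1*4 + 1 = 5, q_1 = 1*1 + 0 = 1.
  i=2: a_2=1, p_2 = 1*5 + 4 = 9, q_2 = 1*1 + 1 = 2.
  i=3: a_3=2, p_3 = 2*9 + 5 = 23, q_3 = 2*2 + 1 = 5.
  i=4: a_4=1, p_4 = 1*23 + 9 = 32, q_4 = 1*5 + 2 = 7.
  i=5: a_5=6, p_5 = 6*32 + 23 = 215, q_5 = 6*7 + 5 = 47.
  i=6: a_6=1, p_6 = 1*215 + 32 = 247, q_6 = 1*47 + 7 = 54.
q_6 = 54 > 48, so the last convergent with denominator <= 48 is p_5/q_5 = 215/47.
The closest fraction with denominator <= 48 is either p_5/q_5 or the intermediate fraction (k*p_5 + p_4)/(k*q_5 + q_4) with the largest k >= 1 whose denominator stays <= 48; these approach x as k grows, and every other convergent or intermediate fraction in range is farther away.
Largest k: floor((48 - q_4)/q_5) = floor((48 - 7)/47) = 0.
Since k = 0, no intermediate fraction beyond p_5/q_5 has denominator <= 48, so the convergent 215/47 is the closest (its error is |1203*47 - 215*263|/(263*47) = 4/12361).

215/47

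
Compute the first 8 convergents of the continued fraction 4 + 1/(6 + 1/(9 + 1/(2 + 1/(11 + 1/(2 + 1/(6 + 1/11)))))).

4/1, 25/6, 229/55, 483/116, 5542/1331, 11567/2778, 74944/17999, 835951/200767

Using the convergent recurrence p_i = a_i*p_{i-1} + p_{i-2}, q_i = a_i*q_{i-1} + q_{i-2} with p_{-2}=0, p_{-1}=1, q_{-2}=1, q_{-1}=0:
  i=0: a_0=4, p_0 = 4*1 + 0 = 4, q_0 = 4*0 + 1 = 1.
  i=1: a_1=6, p_1 = 6*4 + 1 = 25, q_1 = 6*1 + 0 = 6.
  i=2: a_2=9, p_2 = 9*25 + 4 = 229, q_2 = 9*6 + 1 = 55.
  i=3: a_3=2, p_3 = 2*229 + 25 = 483, q_3 = 2*55 + 6 = 116.
  i=4: a_4=11, p_4 = 11*483 + 229 = 5542, q_4 = 11*116 + 55 = 1331.
  i=5: a_5=2, p_5 = 2*5542 + 483 = 11567, q_5 = 2*1331 + 116 = 2778.
  i=6: a_6=6, p_6 = 6*11567 + 5542 = 74944, q_6 = 6*2778 + 1331 = 17999.
  i=7: a_7=11, p_7 = 11*74944 + 11567 = 835951, q_7 = 11*17999 + 2778 = 200767.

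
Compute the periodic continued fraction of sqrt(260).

Write x_i = (sqrt(260) + m_i)/d_i with (m_0, d_0) = (0, 1). a_0 = floor(sqrt(260)) = 16, since 16^2 = 256 <= 260 < 289 = 17^2.
Iterate m_{i+1} = d_i*a_i - m_i, d_{i+1} = (260 - m_{i+1}^2)/d_i, a_{i+1} = floor((a_0 + m_{i+1})/d_{i+1}):
  m_1 = 1*16 - 0 = 16, d_1 = (260 - 16^2)/1 = 4/1 = 4, a_1 = floor((16 + 16)/4) = 8.
  m_2 = 4*8 - 16 = 16, d_2 = (260 - 16^2)/4 = 4/4 = 1, a_2 = floor((16 + 16)/1) = 32.
  m_3 = 1*32 - 16 = 16, d_3 = (260 - 16^2)/1 = 4/1 = 4: (m_3, d_3) = (m_1, d_1) = (16, 4), so from here the quotients repeat a_1, a_2; the period length is 2.
Hence the expansion of sqrt(260) is a_0 = 16 followed by the repeating block 8, 32 (period 2).

[16; (8, 32)]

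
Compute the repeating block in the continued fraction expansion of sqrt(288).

Write x_i = (sqrt(288) + m_i)/d_i with (m_0, d_0) = (0, 1). a_0 = floor(sqrt(288)) = 16, since 16^2 = 256 <= 288 < 289 = 17^2.
Iterate m_{i+1} = d_i*a_i - m_i, d_{i+1} = (288 - m_{i+1}^2)/d_i, a_{i+1} = floor((a_0 + m_{i+1})/d_{i+1}):
  m_1 = 1*16 - 0 = 16, d_1 = (288 - 16^2)/1 = 32/1 = 32, a_1 = floor((16 + 16)/32) = 1.
  m_2 = 32*1 - 16 = 16, d_2 = (288 - 16^2)/32 = 32/32 = 1, a_2 = floor((16 + 16)/1) = 32.
  m_3 = 1*32 - 16 = 16, d_3 = (288 - 16^2)/1 = 32/1 = 32: (m_3, d_3) = (m_1, d_1) = (16, 32), so from here the quotients repeat a_1, a_2; the period length is 2.
Hence the expansion of sqrt(288) is a_0 = 16 followed by the repeating block 1, 32 (period 2).

[16; (1, 32)]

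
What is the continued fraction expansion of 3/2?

[1; 2]

Run the Euclidean algorithm on 3 and 2; the successive quotients are the partial quotients a_0, a_1, ... (each step inverts the fractional part left over by the previous one):
  3 = 1*2 + 1, so a_0 = 1.
  2 = 2*1 + 0, so a_1 = 2.
The remainder reaches 0 after 2 divisions, so the expansion has 2 partial quotients, read off in order.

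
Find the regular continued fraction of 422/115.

[3; 1, 2, 38]

Run the Euclidean algorithm on 422 and 115; the successive quotients are the partial quotients a_0, a_1, ... (each step inverts the fractional part left over by the previous one):
  422 = 3*115 + 77, so a_0 = 3.
  115 = 1*77 + 38, so a_1 = 1.
  77 = 2*38 + 1, so a_2 = 2.
  38 = 38*1 + 0, so a_3 = 38.
The remainder reaches 0 after 4 divisions, so the expansion has 4 partial quotients, read off in order.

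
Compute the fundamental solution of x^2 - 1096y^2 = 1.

(x, y) = (3959299, 119595)

First expand sqrt(1096) as a continued fraction. With x_i = (sqrt(1096) + m_i)/d_i and (m_0, d_0) = (0, 1): a_0 = floor(sqrt(1096)) = 33, since 33^2 = 1089 <= 1096 < 1156 = 34^2.
Iterate m_{i+1} = d_i*a_i - m_i, d_{i+1} = (1096 - m_{i+1}^2)/d_i, a_{i+1} = floor((a_0 + m_{i+1})/d_{i+1}):
  m_1 = 1*33 - 0 = 33, d_1 = (1096 - 33^2)/1 = 7/1 = 7, a_1 = floor((33 + 33)/7) = 9.
  m_2 = 7*9 - 33 = 30, d_2 = (1096 - 30^2)/7 = 196/7 = 28, a_2 = floor((33 + 30)/28) = 2.
  m_3 = 28*2 - 30 = 26, d_3 = (1096 - 26^2)/28 = 420/28 = 15, a_3 = floor((33 + 26)/15) = 3.
  m_4 = 15*3 - 26 = 19, d_4 = (1096 - 19^2)/15 = 735/15 = 49, a_4 = floor((33 + 19)/49) = 1.
  m_5 = 49*1 - 19 = 30, d_5 = (1096 - 30^2)/49 = 196/49 = 4, a_5 = floor((33 + 30)/4) = 15.
  m_6 = 4*15 - 30 = 30, d_6 = (1096 - 30^2)/4 = 196/4 = 49, a_6 = floor((33 + 30)/49) = 1.
  m_7 = 49*1 - 30 = 19, d_7 = (1096 - 19^2)/49 = 735/49 = 15, a_7 = floor((33 + 19)/15) = 3.
  m_8 = 15*3 - 19 = 26, d_8 = (1096 - 26^2)/15 = 420/15 = 28, a_8 = floor((33 + 26)/28) = 2.
  m_9 = 28*2 - 26 = 30, d_9 = (1096 - 30^2)/28 = 196/28 = 7, a_9 = floor((33 + 30)/7) = 9.
  m_10 = 7*9 - 30 = 33, d_10 = (1096 - 33^2)/7 = 7/7 = 1, a_10 = floor((33 + 33)/1) = 66.
  m_11 = 1*66 - 33 = 33, d_11 = (1096 - 33^2)/1 = 7/1 = 7: (m_11, d_11) = (m_1, d_1) = (33, 7), so from here the quotients repeat a_1, ..., a_10; the period length is 10.
So sqrt(1096) = [33; (9, 2, 3, 1, 15, 1, 3, 2, 9, 66)] with period length k = 10.
k is even, so the fundamental solution of x^2 - 1096y^2 = 1 is (p_{k-1}, q_{k-1}) = (p_9, q_9); compute convergents through index 9.
Convergents (p_i = a_i*p_{i-1} + p_{i-2}, q_i = a_i*q_{i-1} + q_{i-2} with p_{-2}=0, p_{-1}=1, q_{-2}=1, q_{-1}=0):
  i=0: a_0=33, p_0 = 33*1 + 0 = 33, q_0 = 33*0 + 1 = 1.
  i=1: a_1=9, p_1 = 9*33 + 1 = 298, q_1 = 9*1 + 0 = 9.
  i=2: a_2=2, p_2 = 2*298 + 33 = 629, q_2 = 2*9 + 1 = 19.
  i=3: a_3=3, p_3 = 3*629 + 298 = 2185, q_3 = 3*19 + 9 = 66.
  i=4: a_4=1, p_4 = 1*2185 + 629 = 2814, q_4 = 1*66 + 19 = 85.
  i=5: a_5=15, p_5 = 15*2814 + 2185 = 44395, q_5 = 15*85 + 66 = 1341.
  i=6: a_6=1, p_6 = 1*44395 + 2814 = 47209, q_6 = 1*1341 + 85 = 1426.
  i=7: a_7=3, p_7 = 3*47209 + 44395 = 186022, q_7 = 3*1426 + 1341 = 5619.
  i=8: a_8=2, p_8 = 2*186022 + 47209 = 419253, q_8 = 2*5619 + 1426 = 12664.
  i=9: a_9=9, p_9 = 9*419253 + 186022 = 3959299, q_9 = 9*12664 + 5619 = 119595.
Check: 3959299^2 - 1096*119595^2 = 15676048571401 - 15676048571400 = 1, so (x, y) = (3959299, 119595) solves the equation, and by the theorem it is the least positive solution.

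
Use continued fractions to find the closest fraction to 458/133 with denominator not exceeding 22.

Expand x = 458/133 as a continued fraction with the Euclidean algorithm:
  458 = 3*133 + 59, so a_0 = 3.
  133 = 2*59 + 15, so a_1 = 2.
  59 = 3*15 + 14, so a_2 = 3.
  15 = 1*14 + 1, so a_3 = 1.
  14 = 14*1 + 0, so a_4 = 14.
so x = [3; 2, 3, 1, 14].
Convergents (p_i = a_i*p_{i-1} + p_{i-2}, q_i = a_i*q_{i-1} + q_{i-2} with p_{-2}=0, p_{-1}=1, q_{-2}=1, q_{-1}=0), until the denominator exceeds 22:
  i=0: a_0=3, p_0 = 3*1 + 0 = 3, q_0 = 3*0 + 1 = 1.
  i=1: a_1=2, p_1 = 2*3 + 1 = 7, q_1 = 2*1 + 0 = 2.
  i=2: a_2=3, p_2 = 3*7 + 3 = 24, q_2 = 3*2 + 1 = 7.
  i=3: a_3=1, p_3 = 1*24 + 7 = 31, q_3 = 1*7 + 2 = 9.
  i=4: a_4=14, p_4 = 14*31 + 24 = 458, q_4 = 14*9 + 7 = 133.
q_4 = 133 > 22, so the last convergent with denominator <= 22 is p_3/q_3 = 31/9.
The closest fraction with denominator <= 22 is either p_3/q_3 or the intermediate fraction (k*p_3 + p_2)/(k*q_3 + q_2) with the largest k >= 1 whose denominator stays <= 22; these approach x as k grows, and every other convergent or intermediate fraction in range is farther away.
Largest k: floor((22 - q_2)/q_3) = floor((22 - 7)/9) = 1.
That gives (1*31 + 24)/(1*9 + 7) = 55/16.
Compare the errors: |x - 31/9| = |458*9 - 31*133|/(133*9) = 1/1197, and |x - 55/16| = |458*16 - 55*133|/(133*16) = 13/2128.
Cross-multiplying, 1*2128 = 2128 < 15561 = 13*1197, so 1/1197 is smaller: the convergent 31/9 is closer to x than 55/16.

31/9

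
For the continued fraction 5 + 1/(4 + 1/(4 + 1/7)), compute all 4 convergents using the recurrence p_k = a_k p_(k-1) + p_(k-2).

5/1, 21/4, 89/17, 644/123

Using the convergent recurrence p_i = a_i*p_{i-1} + p_{i-2}, q_i = a_i*q_{i-1} + q_{i-2} with p_{-2}=0, p_{-1}=1, q_{-2}=1, q_{-1}=0:
  i=0: a_0=5, p_0 = 5*1 + 0 = 5, q_0 = 5*0 + 1 = 1.
  i=1: a_1=4, p_1 = 4*5 + 1 = 21, q_1 = 4*1 + 0 = 4.
  i=2: a_2=4, p_2 = 4*21 + 5 = 89, q_2 = 4*4 + 1 = 17.
  i=3: a_3=7, p_3 = 7*89 + 21 = 644, q_3 = 7*17 + 4 = 123.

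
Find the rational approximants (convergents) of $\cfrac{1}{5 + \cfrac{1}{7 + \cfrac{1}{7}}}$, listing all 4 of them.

Using the convergent recurrence p_i = a_i*p_{i-1} + p_{i-2}, q_i = a_i*q_{i-1} + q_{i-2} with p_{-2}=0, p_{-1}=1, q_{-2}=1, q_{-1}=0:
  i=0: a_0=0, p_0 = 0*1 + 0 = 0, q_0 = 0*0 + 1 = 1.
  i=1: a_1=5, p_1 = 5*0 + 1 = 1, q_1 = 5*1 + 0 = 5.
  i=2: a_2=7, p_2 = 7*1 + 0 = 7, q_2 = 7*5 + 1 = 36.
  i=3: a_3=7, p_3 = 7*7 + 1 = 50, q_3 = 7*36 + 5 = 257.

0/1, 1/5, 7/36, 50/257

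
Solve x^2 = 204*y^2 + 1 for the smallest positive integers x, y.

(x, y) = (4999, 350)

First expand sqrt(204) as a continued fraction. With x_i = (sqrt(204) + m_i)/d_i and (m_0, d_0) = (0, 1): a_0 = floor(sqrt(204)) = 14, since 14^2 = 196 <= 204 < 225 = 15^2.
Iterate m_{i+1} = d_i*a_i - m_i, d_{i+1} = (204 - m_{i+1}^2)/d_i, a_{i+1} = floor((a_0 + m_{i+1})/d_{i+1}):
  m_1 = 1*14 - 0 = 14, d_1 = (204 - 14^2)/1 = 8/1 = 8, a_1 = floor((14 + 14)/8) = 3.
  m_2 = 8*3 - 14 = 10, d_2 = (204 - 10^2)/8 = 104/8 = 13, a_2 = floor((14 + 10)/13) = 1.
  m_3 = 13*1 - 10 = 3, d_3 = (204 - 3^2)/13 = 195/13 = 15, a_3 = floor((14 + 3)/15) = 1.
  m_4 = 15*1 - 3 = 12, d_4 = (204 - 12^2)/15 = 60/15 = 4, a_4 = floor((14 + 12)/4) = 6.
  m_5 = 4*6 - 12 = 12, d_5 = (204 - 12^2)/4 = 60/4 = 15, a_5 = floor((14 + 12)/15) = 1.
  m_6 = 15*1 - 12 = 3, d_6 = (204 - 3^2)/15 = 195/15 = 13, a_6 = floor((14 + 3)/13) = 1.
  m_7 = 13*1 - 3 = 10, d_7 = (204 - 10^2)/13 = 104/13 = 8, a_7 = floor((14 + 10)/8) = 3.
  m_8 = 8*3 - 10 = 14, d_8 = (204 - 14^2)/8 = 8/8 = 1, a_8 = floor((14 + 14)/1) = 28.
  m_9 = 1*28 - 14 = 14, d_9 = (204 - 14^2)/1 = 8/1 = 8: (m_9, d_9) = (m_1, d_1) = (14, 8), so from here the quotients repeat a_1, ..., a_8; the period length is 8.
So sqrt(204) = [14; (3, 1, 1, 6, 1, 1, 3, 28)] with period length k = 8.
k is even, so the fundamental solution of x^2 - 204y^2 = 1 is (p_{k-1}, q_{k-1}) = (p_7, q_7); compute convergents through index 7.
Convergents (p_i = a_i*p_{i-1} + p_{i-2}, q_i = a_i*q_{i-1} + q_{i-2} with p_{-2}=0, p_{-1}=1, q_{-2}=1, q_{-1}=0):
  i=0: a_0=14, p_0 = 14*1 + 0 = 14, q_0 = 14*0 + 1 = 1.
  i=1: a_1=3, p_1 = 3*14 + 1 = 43, q_1 = 3*1 + 0 = 3.
  i=2: a_2=1, p_2 = 1*43 + 14 = 57, q_2 = 1*3 + 1 = 4.
  i=3: a_3=1, p_3 = 1*57 + 43 = 100, q_3 = 1*4 + 3 = 7.
  i=4: a_4=6, p_4 = 6*100 + 57 = 657, q_4 = 6*7 + 4 = 46.
  i=5: a_5=1, p_5 = 1*657 + 100 = 757, q_5 = 1*46 + 7 = 53.
  i=6: a_6=1, p_6 = 1*757 + 657 = 1414, q_6 = 1*53 + 46 = 99.
  i=7: a_7=3, p_7 = 3*1414 + 757 = 4999, q_7 = 3*99 + 53 = 350.
Check: 4999^2 - 204*350^2 = 24990001 - 24990000 = 1, so (x, y) = (4999, 350) solves the equation, and by the theorem it is the least positive solution.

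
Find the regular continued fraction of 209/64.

[3; 3, 1, 3, 4]

Run the Euclidean algorithm on 209 and 64; the successive quotients are the partial quotients a_0, a_1, ... (each step inverts the fractional part left over by the previous one):
  209 = 3*64 + 17, so a_0 = 3.
  64 = 3*17 + 13, so a_1 = 3.
  17 = 1*13 + 4, so a_2 = 1.
  13 = 3*4 + 1, so a_3 = 3.
  4 = 4*1 + 0, so a_4 = 4.
The remainder reaches 0 after 5 divisions, so the expansion has 5 partial quotients, read off in order.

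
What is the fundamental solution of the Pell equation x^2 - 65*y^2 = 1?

First expand sqrt(65) as a continued fraction. With x_i = (sqrt(65) + m_i)/d_i and (m_0, d_0) = (0, 1): a_0 = floor(sqrt(65)) = 8, since 8^2 = 64 <= 65 < 81 = 9^2.
Iterate m_{i+1} = d_i*a_i - m_i, d_{i+1} = (65 - m_{i+1}^2)/d_i, a_{i+1} = floor((a_0 + m_{i+1})/d_{i+1}):
  m_1 = 1*8 - 0 = 8, d_1 = (65 - 8^2)/1 = 1/1 = 1, a_1 = floor((8 + 8)/1) = 16.
  m_2 = 1*16 - 8 = 8, d_2 = (65 - 8^2)/1 = 1/1 = 1: (m_2, d_2) = (m_1, d_1) = (8, 1), so from here the quotient a_1 repeats; the period length is 1.
So sqrt(65) = [8; (16)] with period length k = 1.
k is odd, so (p_{k-1}, q_{k-1}) only solves x^2 - 65y^2 = -1 and the fundamental solution of x^2 - 65y^2 = 1 is (p_{2k-1}, q_{2k-1}) = (p_1, q_1); compute convergents through index 1, running through the period twice.
Convergents (p_i = a_i*p_{i-1} + p_{i-2}, q_i = a_i*q_{i-1} + q_{i-2} with p_{-2}=0, p_{-1}=1, q_{-2}=1, q_{-1}=0):
  i=0: a_0=8, p_0 = 8*1 + 0 = 8, q_0 = 8*0 + 1 = 1.
  i=1: a_1=16, p_1 = 16*8 + 1 = 129, q_1 = 16*1 + 0 = 16.
Indeed p_0^2 - 65*q_0^2 = 64 - 65 = -1, not +1.
Check: 129^2 - 65*16^2 = 16641 - 16640 = 1, so (x, y) = (129, 16) solves the equation, and by the theorem it is the least positive solution.

(x, y) = (129, 16)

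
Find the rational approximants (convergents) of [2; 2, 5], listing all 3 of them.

Using the convergent recurrence p_i = a_i*p_{i-1} + p_{i-2}, q_i = a_i*q_{i-1} + q_{i-2} with p_{-2}=0, p_{-1}=1, q_{-2}=1, q_{-1}=0:
  i=0: a_0=2, p_0 = 2*1 + 0 = 2, q_0 = 2*0 + 1 = 1.
  i=1: a_1=2, p_1 = 2*2 + 1 = 5, q_1 = 2*1 + 0 = 2.
  i=2: a_2=5, p_2 = 5*5 + 2 = 27, q_2 = 5*2 + 1 = 11.

2/1, 5/2, 27/11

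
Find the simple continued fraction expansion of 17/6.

Run the Euclidean algorithm on 17 and 6; the successive quotients are the partial quotients a_0, a_1, ... (each step inverts the fractional part left over by the previous one):
  17 = 2*6 + 5, so a_0 = 2.
  6 = 1*5 + 1, so a_1 = 1.
  5 = 5*1 + 0, so a_2 = 5.
The remainder reaches 0 after 3 divisions, so the expansion has 3 partial quotients, read off in order.

[2; 1, 5]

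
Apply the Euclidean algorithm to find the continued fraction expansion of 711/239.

Run the Euclidean algorithm on 711 and 239; the successive quotients are the partial quotients a_0, a_1, ... (each step inverts the fractional part left over by the previous one):
  711 = 2*239 + 233, so a_0 = 2.
  239 = 1*233 + 6, so a_1 = 1.
  233 = 38*6 + 5, so a_2 = 38.
  6 = 1*5 + 1, so a_3 = 1.
  5 = 5*1 + 0, so a_4 = 5.
The remainder reaches 0 after 5 divisions, so the expansion has 5 partial quotients, read off in order.

[2; 1, 38, 1, 5]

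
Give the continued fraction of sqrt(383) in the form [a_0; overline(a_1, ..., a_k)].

Write x_i = (sqrt(383) + m_i)/d_i with (m_0, d_0) = (0, 1). a_0 = floor(sqrt(383)) = 19, since 19^2 = 361 <= 383 < 400 = 20^2.
Iterate m_{i+1} = d_i*a_i - m_i, d_{i+1} = (383 - m_{i+1}^2)/d_i, a_{i+1} = floor((a_0 + m_{i+1})/d_{i+1}):
  m_1 = 1*19 - 0 = 19, d_1 = (383 - 19^2)/1 = 22/1 = 22, a_1 = floor((19 + 19)/22) = 1.
  m_2 = 22*1 - 19 = 3, d_2 = (383 - 3^2)/22 = 374/22 = 17, a_2 = floor((19 + 3)/17) = 1.
  m_3 = 17*1 - 3 = 14, d_3 = (383 - 14^2)/17 = 187/17 = 11, a_3 = floor((19 + 14)/11) = 3.
  m_4 = 11*3 - 14 = 19, d_4 = (383 - 19^2)/11 = 22/11 = 2, a_4 = floor((19 + 19)/2) = 19.
  m_5 = 2*19 - 19 = 19, d_5 = (383 - 19^2)/2 = 22/2 = 11, a_5 = floor((19 + 19)/11) = 3.
  m_6 = 11*3 - 19 = 14, d_6 = (383 - 14^2)/11 = 187/11 = 17, a_6 = floor((19 + 14)/17) = 1.
  m_7 = 17*1 - 14 = 3, d_7 = (383 - 3^2)/17 = 374/17 = 22, a_7 = floor((19 + 3)/22) = 1.
  m_8 = 22*1 - 3 = 19, d_8 = (383 - 19^2)/22 = 22/22 = 1, a_8 = floor((19 + 19)/1) = 38.
  m_9 = 1*38 - 19 = 19, d_9 = (383 - 19^2)/1 = 22/1 = 22: (m_9, d_9) = (m_1, d_1) = (19, 22), so from here the quotients repeat a_1, ..., a_8; the period length is 8.
Hence the expansion of sqrt(383) is a_0 = 19 followed by the repeating block 1, 1, 3, 19, 3, 1, 1, 38 (period 8).

[19; overline(1, 1, 3, 19, 3, 1, 1, 38)]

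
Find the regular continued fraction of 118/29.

[4; 14, 2]

Run the Euclidean algorithm on 118 and 29; the successive quotients are the partial quotients a_0, a_1, ... (each step inverts the fractional part left over by the previous one):
  118 = 4*29 + 2, so a_0 = 4.
  29 = 14*2 + 1, so a_1 = 14.
  2 = 2*1 + 0, so a_2 = 2.
The remainder reaches 0 after 3 divisions, so the expansion has 3 partial quotients, read off in order.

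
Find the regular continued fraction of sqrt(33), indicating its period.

[5; (1, 2, 1, 10)]

Write x_i = (sqrt(33) + m_i)/d_i with (m_0, d_0) = (0, 1). a_0 = floor(sqrt(33)) = 5, since 5^2 = 25 <= 33 < 36 = 6^2.
Iterate m_{i+1} = d_i*a_i - m_i, d_{i+1} = (33 - m_{i+1}^2)/d_i, a_{i+1} = floor((a_0 + m_{i+1})/d_{i+1}):
  m_1 = 1*5 - 0 = 5, d_1 = (33 - 5^2)/1 = 8/1 = 8, a_1 = floor((5 + 5)/8) = 1.
  m_2 = 8*1 - 5 = 3, d_2 = (33 - 3^2)/8 = 24/8 = 3, a_2 = floor((5 + 3)/3) = 2.
  m_3 = 3*2 - 3 = 3, d_3 = (33 - 3^2)/3 = 24/3 = 8, a_3 = floor((5 + 3)/8) = 1.
  m_4 = 8*1 - 3 = 5, d_4 = (33 - 5^2)/8 = 8/8 = 1, a_4 = floor((5 + 5)/1) = 10.
  m_5 = 1*10 - 5 = 5, d_5 = (33 - 5^2)/1 = 8/1 = 8: (m_5, d_5) = (m_1, d_1) = (5, 8), so from here the quotients repeat a_1, ..., a_4; the period length is 4.
Hence the expansion of sqrt(33) is a_0 = 5 followed by the repeating block 1, 2, 1, 10 (period 4).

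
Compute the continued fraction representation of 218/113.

[1; 1, 13, 8]

Run the Euclidean algorithm on 218 and 113; the successive quotients are the partial quotients a_0, a_1, ... (each step inverts the fractional part left over by the previous one):
  218 = 1*113 + 105, so a_0 = 1.
  113 = 1*105 + 8, so a_1 = 1.
  105 = 13*8 + 1, so a_2 = 13.
  8 = 8*1 + 0, so a_3 = 8.
The remainder reaches 0 after 4 divisions, so the expansion has 4 partial quotients, read off in order.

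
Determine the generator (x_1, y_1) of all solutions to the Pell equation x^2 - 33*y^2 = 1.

(x, y) = (23, 4)

First expand sqrt(33) as a continued fraction. With x_i = (sqrt(33) + m_i)/d_i and (m_0, d_0) = (0, 1): a_0 = floor(sqrt(33)) = 5, since 5^2 = 25 <= 33 < 36 = 6^2.
Iterate m_{i+1} = d_i*a_i - m_i, d_{i+1} = (33 - m_{i+1}^2)/d_i, a_{i+1} = floor((a_0 + m_{i+1})/d_{i+1}):
  m_1 = 1*5 - 0 = 5, d_1 = (33 - 5^2)/1 = 8/1 = 8, a_1 = floor((5 + 5)/8) = 1.
  m_2 = 8*1 - 5 = 3, d_2 = (33 - 3^2)/8 = 24/8 = 3, a_2 = floor((5 + 3)/3) = 2.
  m_3 = 3*2 - 3 = 3, d_3 = (33 - 3^2)/3 = 24/3 = 8, a_3 = floor((5 + 3)/8) = 1.
  m_4 = 8*1 - 3 = 5, d_4 = (33 - 5^2)/8 = 8/8 = 1, a_4 = floor((5 + 5)/1) = 10.
  m_5 = 1*10 - 5 = 5, d_5 = (33 - 5^2)/1 = 8/1 = 8: (m_5, d_5) = (m_1, d_1) = (5, 8), so from here the quotients repeat a_1, ..., a_4; the period length is 4.
So sqrt(33) = [5; (1, 2, 1, 10)] with period length k = 4.
k is even, so the fundamental solution of x^2 - 33y^2 = 1 is (p_{k-1}, q_{k-1}) = (p_3, q_3); compute convergents through index 3.
Convergents (p_i = a_i*p_{i-1} + p_{i-2}, q_i = a_i*q_{i-1} + q_{i-2} with p_{-2}=0, p_{-1}=1, q_{-2}=1, q_{-1}=0):
  i=0: a_0=5, p_0 = 5*1 + 0 = 5, q_0 = 5*0 + 1 = 1.
  i=1: a_1=1, p_1 = 1*5 + 1 = 6, q_1 = 1*1 + 0 = 1.
  i=2: a_2=2, p_2 = 2*6 + 5 = 17, q_2 = 2*1 + 1 = 3.
  i=3: a_3=1, p_3 = 1*17 + 6 = 23, q_3 = 1*3 + 1 = 4.
Check: 23^2 - 33*4^2 = 529 - 528 = 1, so (x, y) = (23, 4) solves the equation, and by the theorem it is the least positive solution.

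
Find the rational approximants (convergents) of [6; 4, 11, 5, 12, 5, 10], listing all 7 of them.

6/1, 25/4, 281/45, 1430/229, 17441/2793, 88635/14194, 903791/144733

Using the convergent recurrence p_i = a_i*p_{i-1} + p_{i-2}, q_i = a_i*q_{i-1} + q_{i-2} with p_{-2}=0, p_{-1}=1, q_{-2}=1, q_{-1}=0:
  i=0: a_0=6, p_0 = 6*1 + 0 = 6, q_0 = 6*0 + 1 = 1.
  i=1: a_1=4, p_1 = 4*6 + 1 = 25, q_1 = 4*1 + 0 = 4.
  i=2: a_2=11, p_2 = 11*25 + 6 = 281, q_2 = 11*4 + 1 = 45.
  i=3: a_3=5, p_3 = 5*281 + 25 = 1430, q_3 = 5*45 + 4 = 229.
  i=4: a_4=12, p_4 = 12*1430 + 281 = 17441, q_4 = 12*229 + 45 = 2793.
  i=5: a_5=5, p_5 = 5*17441 + 1430 = 88635, q_5 = 5*2793 + 229 = 14194.
  i=6: a_6=10, p_6 = 10*88635 + 17441 = 903791, q_6 = 10*14194 + 2793 = 144733.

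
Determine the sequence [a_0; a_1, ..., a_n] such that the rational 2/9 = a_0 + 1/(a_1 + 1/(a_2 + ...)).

Run the Euclidean algorithm on 2 and 9; the successive quotients are the partial quotients a_0, a_1, ... (each step inverts the fractional part left over by the previous one):
  2 = 0*9 + 2, so a_0 = 0.
  9 = 4*2 + 1, so a_1 = 4.
  2 = 2*1 + 0, so a_2 = 2.
The remainder reaches 0 after 3 divisions, so the expansion has 3 partial quotients, read off in order.

[0; 4, 2]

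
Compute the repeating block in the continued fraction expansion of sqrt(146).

Write x_i = (sqrt(146) + m_i)/d_i with (m_0, d_0) = (0, 1). a_0 = floor(sqrt(146)) = 12, since 12^2 = 144 <= 146 < 169 = 13^2.
Iterate m_{i+1} = d_i*a_i - m_i, d_{i+1} = (146 - m_{i+1}^2)/d_i, a_{i+1} = floor((a_0 + m_{i+1})/d_{i+1}):
  m_1 = 1*12 - 0 = 12, d_1 = (146 - 12^2)/1 = 2/1 = 2, a_1 = floor((12 + 12)/2) = 12.
  m_2 = 2*12 - 12 = 12, d_2 = (146 - 12^2)/2 = 2/2 = 1, a_2 = floor((12 + 12)/1) = 24.
  m_3 = 1*24 - 12 = 12, d_3 = (146 - 12^2)/1 = 2/1 = 2: (m_3, d_3) = (m_1, d_1) = (12, 2), so from here the quotients repeat a_1, a_2; the period length is 2.
Hence the expansion of sqrt(146) is a_0 = 12 followed by the repeating block 12, 24 (period 2).

[12; (12, 24)]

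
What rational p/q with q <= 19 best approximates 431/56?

Expand x = 431/56 as a continued fraction with the Euclidean algorithm:
  431 = 7*56 + 39, so a_0 = 7.
  56 = 1*39 + 17, so a_1 = 1.
  39 = 2*17 + 5, so a_2 = 2.
  17 = 3*5 + 2, so a_3 = 3.
  5 = 2*2 + 1, so a_4 = 2.
  2 = 2*1 + 0, so a_5 = 2.
so x = [7; 1, 2, 3, 2, 2].
Convergents (p_i = a_i*p_{i-1} + p_{i-2}, q_i = a_i*q_{i-1} + q_{i-2} with p_{-2}=0, p_{-1}=1, q_{-2}=1, q_{-1}=0), until the denominator exceeds 19:
  i=0: a_0=7, p_0 = 7*1 + 0 = 7, q_0 = 7*0 + 1 = 1.
  i=1: a_1=1, p_1 = 1*7 + 1 = 8, q_1 = 1*1 + 0 = 1.
  i=2: a_2=2, p_2 = 2*8 + 7 = 23, q_2 = 2*1 + 1 = 3.
  i=3: a_3=3, p_3 = 3*23 + 8 = 77, q_3 = 3*3 + 1 = 10.
  i=4: a_4=2, p_4 = 2*77 + 23 = 177, q_4 = 2*10 + 3 = 23.
q_4 = 23 > 19, so the last convergent with denominator <= 19 is p_3/q_3 = 77/10.
The closest fraction with denominator <= 19 is either p_3/q_3 or the intermediate fraction (k*p_3 + p_2)/(k*q_3 + q_2) with the largest k >= 1 whose denominator stays <= 19; these approach x as k grows, and every other convergent or intermediate fraction in range is farther away.
Largest k: floor((19 - q_2)/q_3) = floor((19 - 3)/10) = 1.
That gives (1*77 + 23)/(1*10 + 3) = 100/13.
Compare the errors: |x - 77/10| = |431*10 - 77*56|/(56*10) = 2/560, and |x - 100/13| = |431*13 - 100*56|/(56*13) = 3/728.
Cross-multiplying, 2*728 = 1456 < 1680 = 3*560, so 2/560 is smaller: the convergent 77/10 is closer to x than 100/13.

77/10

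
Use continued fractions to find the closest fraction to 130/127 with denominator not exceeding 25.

Expand x = 130/127 as a continued fraction with the Euclidean algorithm:
  130 = 1*127 + 3, so a_0 = 1.
  127 = 42*3 + 1, so a_1 = 42.
  3 = 3*1 + 0, so a_2 = 3.
so x = [1; 42, 3].
Convergents (p_i = a_i*p_{i-1} + p_{i-2}, q_i = a_i*q_{i-1} + q_{i-2} with p_{-2}=0, p_{-1}=1, q_{-2}=1, q_{-1}=0), until the denominator exceeds 25:
  i=0: a_0=1, p_0 = 1*1 + 0 = 1, q_0 = 1*0 + 1 = 1.
  i=1: a_1=42, p_1 = 42*1 + 1 = 43, q_1 = 42*1 + 0 = 42.
q_1 = 42 > 25, so the last convergent with denominator <= 25 is p_0/q_0 = 1/1.
The closest fraction with denominator <= 25 is either p_0/q_0 or the intermediate fraction (k*p_0 + p_{-1})/(k*q_0 + q_{-1}) with the largest k >= 1 whose denominator stays <= 25; these approach x as k grows, and every other convergent or intermediate fraction in range is farther away.
Largest k: floor((25 - q_{-1})/q_0) = floor((25 - 0)/1) = 25 (using the seeds p_{-1} = 1, q_{-1} = 0).
That gives (25*1 + 1)/(25*1 + 0) = 26/25.
Compare the errors: |x - 1/1| = |130*1 - 1*127|/(127*1) = 3/127, and |x - 26/25| = |130*25 - 26*127|/(127*25) = 52/3175.
Cross-multiplying, 52*127 = 6604 < 9525 = 3*3175, so 52/3175 is smaller: the intermediate fraction 26/25 is closer to x than 1/1.

26/25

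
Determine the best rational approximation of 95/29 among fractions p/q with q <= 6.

13/4

Expand x = 95/29 as a continued fraction with the Euclidean algorithm:
  95 = 3*29 + 8, so a_0 = 3.
  29 = 3*8 + 5, so a_1 = 3.
  8 = 1*5 + 3, so a_2 = 1.
  5 = 1*3 + 2, so a_3 = 1.
  3 = 1*2 + 1, so a_4 = 1.
  2 = 2*1 + 0, so a_5 = 2.
so x = [3; 3, 1, 1, 1, 2].
Convergents (p_i = a_i*p_{i-1} + p_{i-2}, q_i = a_i*q_{i-1} + q_{i-2} with p_{-2}=0, p_{-1}=1, q_{-2}=1, q_{-1}=0), until the denominator exceeds 6:
  i=0: a_0=3, p_0 = 3*1 + 0 = 3, q_0 = 3*0 + 1 = 1.
  i=1: a_1=3, p_1 = 3*3 + 1 = 10, q_1 = 3*1 + 0 = 3.
  i=2: a_2=1, p_2 = 1*10 + 3 = 13, q_2 = 1*3 + 1 = 4.
  i=3: a_3=1, p_3 = 1*13 + 10 = 23, q_3 = 1*4 + 3 = 7.
q_3 = 7 > 6, so the last convergent with denominator <= 6 is p_2/q_2 = 13/4.
The closest fraction with denominator <= 6 is either p_2/q_2 or the intermediate fraction (k*p_2 + p_1)/(k*q_2 + q_1) with the largest k >= 1 whose denominator stays <= 6; these approach x as k grows, and every other convergent or intermediate fraction in range is farther away.
Largest k: floor((6 - q_1)/q_2) = floor((6 - 3)/4) = 0.
Since k = 0, no intermediate fraction beyond p_2/q_2 has denominator <= 6, so the convergent 13/4 is the closest (its error is |95*4 - 13*29|/(29*4) = 3/116).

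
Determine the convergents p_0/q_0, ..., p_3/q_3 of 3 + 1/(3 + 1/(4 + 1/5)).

3/1, 10/3, 43/13, 225/68

Using the convergent recurrence p_i = a_i*p_{i-1} + p_{i-2}, q_i = a_i*q_{i-1} + q_{i-2} with p_{-2}=0, p_{-1}=1, q_{-2}=1, q_{-1}=0:
  i=0: a_0=3, p_0 = 3*1 + 0 = 3, q_0 = 3*0 + 1 = 1.
  i=1: a_1=3, p_1 = 3*3 + 1 = 10, q_1 = 3*1 + 0 = 3.
  i=2: a_2=4, p_2 = 4*10 + 3 = 43, q_2 = 4*3 + 1 = 13.
  i=3: a_3=5, p_3 = 5*43 + 10 = 225, q_3 = 5*13 + 3 = 68.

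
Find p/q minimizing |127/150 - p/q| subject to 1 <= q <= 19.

Expand x = 127/150 as a continued fraction with the Euclidean algorithm:
  127 = 0*150 + 127, so a_0 = 0.
  150 = 1*127 + 23, so a_1 = 1.
  127 = 5*23 + 12, so a_2 = 5.
  23 = 1*12 + 11, so a_3 = 1.
  12 = 1*11 + 1, so a_4 = 1.
  11 = 11*1 + 0, so a_5 = 11.
so x = [0; 1, 5, 1, 1, 11].
Convergents (p_i = a_i*p_{i-1} + p_{i-2}, q_i = a_i*q_{i-1} + q_{i-2} with p_{-2}=0, p_{-1}=1, q_{-2}=1, q_{-1}=0), until the denominator exceeds 19:
  i=0: a_0=0, p_0 = 0*1 + 0 = 0, q_0 = 0*0 + 1 = 1.
  i=1: a_1=1, p_1 = 1*0 + 1 = 1, q_1 = 1*1 + 0 = 1.
  i=2: a_2=5, p_2 = 5*1 + 0 = 5, q_2 = 5*1 + 1 = 6.
  i=3: a_3=1, p_3 = 1*5 + 1 = 6, q_3 = 1*6 + 1 = 7.
  i=4: a_4=1, p_4 = 1*6 + 5 = 11, q_4 = 1*7 + 6 = 13.
  i=5: a_5=11, p_5 = 11*11 + 6 = 127, q_5 = 11*13 + 7 = 150.
q_5 = 150 > 19, so the last convergent with denominator <= 19 is p_4/q_4 = 11/13.
The closest fraction with denominator <= 19 is either p_4/q_4 or the intermediate fraction (k*p_4 + p_3)/(k*q_4 + q_3) with the largest k >= 1 whose denominator stays <= 19; these approach x as k grows, and every other convergent or intermediate fraction in range is farther away.
Largest k: floor((19 - q_3)/q_4) = floor((19 - 7)/13) = 0.
Since k = 0, no intermediate fraction beyond p_4/q_4 has denominator <= 19, so the convergent 11/13 is the closest (its error is |127*13 - 11*150|/(150*13) = 1/1950).

11/13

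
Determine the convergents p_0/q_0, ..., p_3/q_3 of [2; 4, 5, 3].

2/1, 9/4, 47/21, 150/67

Using the convergent recurrence p_i = a_i*p_{i-1} + p_{i-2}, q_i = a_i*q_{i-1} + q_{i-2} with p_{-2}=0, p_{-1}=1, q_{-2}=1, q_{-1}=0:
  i=0: a_0=2, p_0 = 2*1 + 0 = 2, q_0 = 2*0 + 1 = 1.
  i=1: a_1=4, p_1 = 4*2 + 1 = 9, q_1 = 4*1 + 0 = 4.
  i=2: a_2=5, p_2 = 5*9 + 2 = 47, q_2 = 5*4 + 1 = 21.
  i=3: a_3=3, p_3 = 3*47 + 9 = 150, q_3 = 3*21 + 4 = 67.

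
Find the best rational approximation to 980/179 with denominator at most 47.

Expand x = 980/179 as a continued fraction with the Euclidean algorithm:
  980 = 5*179 + 85, so a_0 = 5.
  179 = 2*85 + 9, so a_1 = 2.
  85 = 9*9 + 4, so a_2 = 9.
  9 = 2*4 + 1, so a_3 = 2.
  4 = 4*1 + 0, so a_4 = 4.
so x = [5; 2, 9, 2, 4].
Convergents (p_i = a_i*p_{i-1} + p_{i-2}, q_i = a_i*q_{i-1} + q_{i-2} with p_{-2}=0, p_{-1}=1, q_{-2}=1, q_{-1}=0), until the denominator exceeds 47:
  i=0: a_0=5, p_0 = 5*1 + 0 = 5, q_0 = 5*0 + 1 = 1.
  i=1: a_1=2, p_1 = 2*5 + 1 = 11, q_1 = 2*1 + 0 = 2.
  i=2: a_2=9, p_2 = 9*11 + 5 = 104, q_2 = 9*2 + 1 = 19.
  i=3: a_3=2, p_3 = 2*104 + 11 = 219, q_3 = 2*19 + 2 = 40.
  i=4: a_4=4, p_4 = 4*219 + 104 = 980, q_4 = 4*40 + 19 = 179.
q_4 = 179 > 47, so the last convergent with denominator <= 47 is p_3/q_3 = 219/40.
The closest fraction with denominator <= 47 is either p_3/q_3 or the intermediate fraction (k*p_3 + p_2)/(k*q_3 + q_2) with the largest k >= 1 whose denominator stays <= 47; these approach x as k grows, and every other convergent or intermediate fraction in range is farther away.
Largest k: floor((47 - q_2)/q_3) = floor((47 - 19)/40) = 0.
Since k = 0, no intermediate fraction beyond p_3/q_3 has denominator <= 47, so the convergent 219/40 is the closest (its error is |980*40 - 219*179|/(179*40) = 1/7160).

219/40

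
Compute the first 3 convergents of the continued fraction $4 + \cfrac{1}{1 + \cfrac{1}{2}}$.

4/1, 5/1, 14/3

Using the convergent recurrence p_i = a_i*p_{i-1} + p_{i-2}, q_i = a_i*q_{i-1} + q_{i-2} with p_{-2}=0, p_{-1}=1, q_{-2}=1, q_{-1}=0:
  i=0: a_0=4, p_0 = 4*1 + 0 = 4, q_0 = 4*0 + 1 = 1.
  i=1: a_1=1, p_1 = 1*4 + 1 = 5, q_1 = 1*1 + 0 = 1.
  i=2: a_2=2, p_2 = 2*5 + 4 = 14, q_2 = 2*1 + 1 = 3.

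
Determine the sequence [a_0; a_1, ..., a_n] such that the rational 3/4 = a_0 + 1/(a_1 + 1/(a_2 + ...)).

[0; 1, 3]

Run the Euclidean algorithm on 3 and 4; the successive quotients are the partial quotients a_0, a_1, ... (each step inverts the fractional part left over by the previous one):
  3 = 0*4 + 3, so a_0 = 0.
  4 = 1*3 + 1, so a_1 = 1.
  3 = 3*1 + 0, so a_2 = 3.
The remainder reaches 0 after 3 divisions, so the expansion has 3 partial quotients, read off in order.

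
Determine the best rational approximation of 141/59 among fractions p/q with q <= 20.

43/18

Expand x = 141/59 as a continued fraction with the Euclidean algorithm:
  141 = 2*59 + 23, so a_0 = 2.
  59 = 2*23 + 13, so a_1 = 2.
  23 = 1*13 + 10, so a_2 = 1.
  13 = 1*10 + 3, so a_3 = 1.
  10 = 3*3 + 1, so a_4 = 3.
  3 = 3*1 + 0, so a_5 = 3.
so x = [2; 2, 1, 1, 3, 3].
Convergents (p_i = a_i*p_{i-1} + p_{i-2}, q_i = a_i*q_{i-1} + q_{i-2} with p_{-2}=0, p_{-1}=1, q_{-2}=1, q_{-1}=0), until the denominator exceeds 20:
  i=0: a_0=2, p_0 = 2*1 + 0 = 2, q_0 = 2*0 + 1 = 1.
  i=1: a_1=2, p_1 = 2*2 + 1 = 5, q_1 = 2*1 + 0 = 2.
  i=2: a_2=1, p_2 = 1*5 + 2 = 7, q_2 = 1*2 + 1 = 3.
  i=3: a_3=1, p_3 = 1*7 + 5 = 12, q_3 = 1*3 + 2 = 5.
  i=4: a_4=3, p_4 = 3*12 + 7 = 43, q_4 = 3*5 + 3 = 18.
  i=5: a_5=3, p_5 = 3*43 + 12 = 141, q_5 = 3*18 + 5 = 59.
q_5 = 59 > 20, so the last convergent with denominator <= 20 is p_4/q_4 = 43/18.
The closest fraction with denominator <= 20 is either p_4/q_4 or the intermediate fraction (k*p_4 + p_3)/(k*q_4 + q_3) with the largest k >= 1 whose denominator stays <= 20; these approach x as k grows, and every other convergent or intermediate fraction in range is farther away.
Largest k: floor((20 - q_3)/q_4) = floor((20 - 5)/18) = 0.
Since k = 0, no intermediate fraction beyond p_4/q_4 has denominator <= 20, so the convergent 43/18 is the closest (its error is |141*18 - 43*59|/(59*18) = 1/1062).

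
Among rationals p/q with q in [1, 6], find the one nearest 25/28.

5/6

Expand x = 25/28 as a continued fraction with the Euclidean algorithm:
  25 = 0*28 + 25, so a_0 = 0.
  28 = 1*25 + 3, so a_1 = 1.
  25 = 8*3 + 1, so a_2 = 8.
  3 = 3*1 + 0, so a_3 = 3.
so x = [0; 1, 8, 3].
Convergents (p_i = a_i*p_{i-1} + p_{i-2}, q_i = a_i*q_{i-1} + q_{i-2} with p_{-2}=0, p_{-1}=1, q_{-2}=1, q_{-1}=0), until the denominator exceeds 6:
  i=0: a_0=0, p_0 = 0*1 + 0 = 0, q_0 = 0*0 + 1 = 1.
  i=1: a_1=1, p_1 = 1*0 + 1 = 1, q_1 = 1*1 + 0 = 1.
  i=2: a_2=8, p_2 = 8*1 + 0 = 8, q_2 = 8*1 + 1 = 9.
q_2 = 9 > 6, so the last convergent with denominator <= 6 is p_1/q_1 = 1/1.
The closest fraction with denominator <= 6 is either p_1/q_1 or the intermediate fraction (k*p_1 + p_0)/(k*q_1 + q_0) with the largest k >= 1 whose denominator stays <= 6; these approach x as k grows, and every other convergent or intermediate fraction in range is farther away.
Largest k: floor((6 - q_0)/q_1) = floor((6 - 1)/1) = 5.
That gives (5*1 + 0)/(5*1 + 1) = 5/6.
Compare the errors: |x - 1/1| = |25*1 - 1*28|/(28*1) = 3/28, and |x - 5/6| = |25*6 - 5*28|/(28*6) = 10/168.
Cross-multiplying, 10*28 = 280 < 504 = 3*168, so 10/168 is smaller: the intermediate fraction 5/6 is closer to x than 1/1.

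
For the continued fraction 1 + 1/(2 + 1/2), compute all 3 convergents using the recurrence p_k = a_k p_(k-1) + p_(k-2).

1/1, 3/2, 7/5

Using the convergent recurrence p_i = a_i*p_{i-1} + p_{i-2}, q_i = a_i*q_{i-1} + q_{i-2} with p_{-2}=0, p_{-1}=1, q_{-2}=1, q_{-1}=0:
  i=0: a_0=1, p_0 = 1*1 + 0 = 1, q_0 = 1*0 + 1 = 1.
  i=1: a_1=2, p_1 = 2*1 + 1 = 3, q_1 = 2*1 + 0 = 2.
  i=2: a_2=2, p_2 = 2*3 + 1 = 7, q_2 = 2*2 + 1 = 5.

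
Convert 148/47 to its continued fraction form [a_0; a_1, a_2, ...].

[3; 6, 1, 2, 2]

Run the Euclidean algorithm on 148 and 47; the successive quotients are the partial quotients a_0, a_1, ... (each step inverts the fractional part left over by the previous one):
  148 = 3*47 + 7, so a_0 = 3.
  47 = 6*7 + 5, so a_1 = 6.
  7 = 1*5 + 2, so a_2 = 1.
  5 = 2*2 + 1, so a_3 = 2.
  2 = 2*1 + 0, so a_4 = 2.
The remainder reaches 0 after 5 divisions, so the expansion has 5 partial quotients, read off in order.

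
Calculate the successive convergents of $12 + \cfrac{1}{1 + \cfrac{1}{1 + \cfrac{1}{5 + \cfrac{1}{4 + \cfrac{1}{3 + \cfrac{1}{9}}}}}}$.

Using the convergent recurrence p_i = a_i*p_{i-1} + p_{i-2}, q_i = a_i*q_{i-1} + q_{i-2} with p_{-2}=0, p_{-1}=1, q_{-2}=1, q_{-1}=0:
  i=0: a_0=12, p_0 = 12*1 + 0 = 12, q_0 = 12*0 + 1 = 1.
  i=1: a_1=1, p_1 = 1*12 + 1 = 13, q_1 = 1*1 + 0 = 1.
  i=2: a_2=1, p_2 = 1*13 + 12 = 25, q_2 = 1*1 + 1 = 2.
  i=3: a_3=5, p_3 = 5*25 + 13 = 138, q_3 = 5*2 + 1 = 11.
  i=4: a_4=4, p_4 = 4*138 + 25 = 577, q_4 = 4*11 + 2 = 46.
  i=5: a_5=3, p_5 = 3*577 + 138 = 1869, q_5 = 3*46 + 11 = 149.
  i=6: a_6=9, p_6 = 9*1869 + 577 = 17398, q_6 = 9*149 + 46 = 1387.

12/1, 13/1, 25/2, 138/11, 577/46, 1869/149, 17398/1387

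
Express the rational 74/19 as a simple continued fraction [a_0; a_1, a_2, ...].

Run the Euclidean algorithm on 74 and 19; the successive quotients are the partial quotients a_0, a_1, ... (each step inverts the fractional part left over by the previous one):
  74 = 3*19 + 17, so a_0 = 3.
  19 = 1*17 + 2, so a_1 = 1.
  17 = 8*2 + 1, so a_2 = 8.
  2 = 2*1 + 0, so a_3 = 2.
The remainder reaches 0 after 4 divisions, so the expansion has 4 partial quotients, read off in order.

[3; 1, 8, 2]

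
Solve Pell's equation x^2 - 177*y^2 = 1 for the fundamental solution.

First expand sqrt(177) as a continued fraction. With x_i = (sqrt(177) + m_i)/d_i and (m_0, d_0) = (0, 1): a_0 = floor(sqrt(177)) = 13, since 13^2 = 169 <= 177 < 196 = 14^2.
Iterate m_{i+1} = d_i*a_i - m_i, d_{i+1} = (177 - m_{i+1}^2)/d_i, a_{i+1} = floor((a_0 + m_{i+1})/d_{i+1}):
  m_1 = 1*13 - 0 = 13, d_1 = (177 - 13^2)/1 = 8/1 = 8, a_1 = floor((13 + 13)/8) = 3.
  m_2 = 8*3 - 13 = 11, d_2 = (177 - 11^2)/8 = 56/8 = 7, a_2 = floor((13 + 11)/7) = 3.
  m_3 = 7*3 - 11 = 10, d_3 = (177 - 10^2)/7 = 77/7 = 11, a_3 = floor((13 + 10)/11) = 2.
  m_4 = 11*2 - 10 = 12, d_4 = (177 - 12^2)/11 = 33/11 = 3, a_4 = floor((13 + 12)/3) = 8.
  m_5 = 3*8 - 12 = 12, d_5 = (177 - 12^2)/3 = 33/3 = 11, a_5 = floor((13 + 12)/11) = 2.
  m_6 = 11*2 - 12 = 10, d_6 = (177 - 10^2)/11 = 77/11 = 7, a_6 = floor((13 + 10)/7) = 3.
  m_7 = 7*3 - 10 = 11, d_7 = (177 - 11^2)/7 = 56/7 = 8, a_7 = floor((13 + 11)/8) = 3.
  m_8 = 8*3 - 11 = 13, d_8 = (177 - 13^2)/8 = 8/8 = 1, a_8 = floor((13 + 13)/1) = 26.
  m_9 = 1*26 - 13 = 13, d_9 = (177 - 13^2)/1 = 8/1 = 8: (m_9, d_9) = (m_1, d_1) = (13, 8), so from here the quotients repeat a_1, ..., a_8; the period length is 8.
So sqrt(177) = [13; (3, 3, 2, 8, 2, 3, 3, 26)] with period length k = 8.
k is even, so the fundamental solution of x^2 - 177y^2 = 1 is (p_{k-1}, q_{k-1}) = (p_7, q_7); compute convergents through index 7.
Convergents (p_i = a_i*p_{i-1} + p_{i-2}, q_i = a_i*q_{i-1} + q_{i-2} with p_{-2}=0, p_{-1}=1, q_{-2}=1, q_{-1}=0):
  i=0: a_0=13, p_0 = 13*1 + 0 = 13, q_0 = 13*0 + 1 = 1.
  i=1: a_1=3, p_1 = 3*13 + 1 = 40, q_1 = 3*1 + 0 = 3.
  i=2: a_2=3, p_2 = 3*40 + 13 = 133, q_2 = 3*3 + 1 = 10.
  i=3: a_3=2, p_3 = 2*133 + 40 = 306, q_3 = 2*10 + 3 = 23.
  i=4: a_4=8, p_4 = 8*306 + 133 = 2581, q_4 = 8*23 + 10 = 194.
  i=5: a_5=2, p_5 = 2*2581 + 306 = 5468, q_5 = 2*194 + 23 = 411.
  i=6: a_6=3, p_6 = 3*5468 + 2581 = 18985, q_6 = 3*411 + 194 = 1427.
  i=7: a_7=3, p_7 = 3*18985 + 5468 = 62423, q_7 = 3*1427 + 411 = 4692.
Check: 62423^2 - 177*4692^2 = 3896630929 - 3896630928 = 1, so (x, y) = (62423, 4692) solves the equation, and by the theorem it is the least positive solution.

(x, y) = (62423, 4692)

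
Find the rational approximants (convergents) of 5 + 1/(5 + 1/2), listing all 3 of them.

5/1, 26/5, 57/11

Using the convergent recurrence p_i = a_i*p_{i-1} + p_{i-2}, q_i = a_i*q_{i-1} + q_{i-2} with p_{-2}=0, p_{-1}=1, q_{-2}=1, q_{-1}=0:
  i=0: a_0=5, p_0 = 5*1 + 0 = 5, q_0 = 5*0 + 1 = 1.
  i=1: a_1=5, p_1 = 5*5 + 1 = 26, q_1 = 5*1 + 0 = 5.
  i=2: a_2=2, p_2 = 2*26 + 5 = 57, q_2 = 2*5 + 1 = 11.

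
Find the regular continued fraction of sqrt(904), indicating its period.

Write x_i = (sqrt(904) + m_i)/d_i with (m_0, d_0) = (0, 1). a_0 = floor(sqrt(904)) = 30, since 30^2 = 900 <= 904 < 961 = 31^2.
Iterate m_{i+1} = d_i*a_i - m_i, d_{i+1} = (904 - m_{i+1}^2)/d_i, a_{i+1} = floor((a_0 + m_{i+1})/d_{i+1}):
  m_1 = 1*30 - 0 = 30, d_1 = (904 - 30^2)/1 = 4/1 = 4, a_1 = floor((30 + 30)/4) = 15.
  m_2 = 4*15 - 30 = 30, d_2 = (904 - 30^2)/4 = 4/4 = 1, a_2 = floor((30 + 30)/1) = 60.
  m_3 = 1*60 - 30 = 30, d_3 = (904 - 30^2)/1 = 4/1 = 4: (m_3, d_3) = (m_1, d_1) = (30, 4), so from here the quotients repeat a_1, a_2; the period length is 2.
Hence the expansion of sqrt(904) is a_0 = 30 followed by the repeating block 15, 60 (period 2).

[30; (15, 60)]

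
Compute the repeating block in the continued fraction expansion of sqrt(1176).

[34; (3, 2, 2, 2, 3, 68)]

Write x_i = (sqrt(1176) + m_i)/d_i with (m_0, d_0) = (0, 1). a_0 = floor(sqrt(1176)) = 34, since 34^2 = 1156 <= 1176 < 1225 = 35^2.
Iterate m_{i+1} = d_i*a_i - m_i, d_{i+1} = (1176 - m_{i+1}^2)/d_i, a_{i+1} = floor((a_0 + m_{i+1})/d_{i+1}):
  m_1 = 1*34 - 0 = 34, d_1 = (1176 - 34^2)/1 = 20/1 = 20, a_1 = floor((34 + 34)/20) = 3.
  m_2 = 20*3 - 34 = 26, d_2 = (1176 - 26^2)/20 = 500/20 = 25, a_2 = floor((34 + 26)/25) = 2.
  m_3 = 25*2 - 26 = 24, d_3 = (1176 - 24^2)/25 = 600/25 = 24, a_3 = floor((34 + 24)/24) = 2.
  m_4 = 24*2 - 24 = 24, d_4 = (1176 - 24^2)/24 = 600/24 = 25, a_4 = floor((34 + 24)/25) = 2.
  m_5 = 25*2 - 24 = 26, d_5 = (1176 - 26^2)/25 = 500/25 = 20, a_5 = floor((34 + 26)/20) = 3.
  m_6 = 20*3 - 26 = 34, d_6 = (1176 - 34^2)/20 = 20/20 = 1, a_6 = floor((34 + 34)/1) = 68.
  m_7 = 1*68 - 34 = 34, d_7 = (1176 - 34^2)/1 = 20/1 = 20: (m_7, d_7) = (m_1, d_1) = (34, 20), so from here the quotients repeat a_1, ..., a_6; the period length is 6.
Hence the expansion of sqrt(1176) is a_0 = 34 followed by the repeating block 3, 2, 2, 2, 3, 68 (period 6).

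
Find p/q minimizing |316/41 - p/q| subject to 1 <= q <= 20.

Expand x = 316/41 as a continued fraction with the Euclidean algorithm:
  316 = 7*41 + 29, so a_0 = 7.
  41 = 1*29 + 12, so a_1 = 1.
  29 = 2*12 + 5, so a_2 = 2.
  12 = 2*5 + 2, so a_3 = 2.
  5 = 2*2 + 1, so a_4 = 2.
  2 = 2*1 + 0, so a_5 = 2.
so x = [7; 1, 2, 2, 2, 2].
Convergents (p_i = a_i*p_{i-1} + p_{i-2}, q_i = a_i*q_{i-1} + q_{i-2} with p_{-2}=0, p_{-1}=1, q_{-2}=1, q_{-1}=0), until the denominator exceeds 20:
  i=0: a_0=7, p_0 = 7*1 + 0 = 7, q_0 = 7*0 + 1 = 1.
  i=1: a_1=1, p_1 = 1*7 + 1 = 8, q_1 = 1*1 + 0 = 1.
  i=2: a_2=2, p_2 = 2*8 + 7 = 23, q_2 = 2*1 + 1 = 3.
  i=3: a_3=2, p_3 = 2*23 + 8 = 54, q_3 = 2*3 + 1 = 7.
  i=4: a_4=2, p_4 = 2*54 + 23 = 131, q_4 = 2*7 + 3 = 17.
  i=5: a_5=2, p_5 = 2*131 + 54 = 316, q_5 = 2*17 + 7 = 41.
q_5 = 41 > 20, so the last convergent with denominator <= 20 is p_4/q_4 = 131/17.
The closest fraction with denominator <= 20 is either p_4/q_4 or the intermediate fraction (k*p_4 + p_3)/(k*q_4 + q_3) with the largest k >= 1 whose denominator stays <= 20; these approach x as k grows, and every other convergent or intermediate fraction in range is farther away.
Largest k: floor((20 - q_3)/q_4) = floor((20 - 7)/17) = 0.
Since k = 0, no intermediate fraction beyond p_4/q_4 has denominator <= 20, so the convergent 131/17 is the closest (its error is |316*17 - 131*41|/(41*17) = 1/697).

131/17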